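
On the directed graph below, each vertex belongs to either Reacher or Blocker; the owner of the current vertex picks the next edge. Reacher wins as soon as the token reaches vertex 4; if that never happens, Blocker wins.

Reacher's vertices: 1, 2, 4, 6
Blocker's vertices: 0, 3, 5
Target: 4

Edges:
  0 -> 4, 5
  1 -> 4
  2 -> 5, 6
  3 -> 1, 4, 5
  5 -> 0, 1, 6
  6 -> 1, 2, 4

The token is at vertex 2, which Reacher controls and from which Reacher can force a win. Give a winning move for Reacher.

A0 = {4}
A1: add {1, 6} — 1 (Reacher) has 1→4; 6 (Reacher) has 6→4.
A2: add {2} — 2 (Reacher) has 2→6.
A3 = A2; e.g. 0 (Blocker) can still go to 5. Fixed point.
From 2, successor 6 is in the attractor (rank 1); the other successor 5 is not.

6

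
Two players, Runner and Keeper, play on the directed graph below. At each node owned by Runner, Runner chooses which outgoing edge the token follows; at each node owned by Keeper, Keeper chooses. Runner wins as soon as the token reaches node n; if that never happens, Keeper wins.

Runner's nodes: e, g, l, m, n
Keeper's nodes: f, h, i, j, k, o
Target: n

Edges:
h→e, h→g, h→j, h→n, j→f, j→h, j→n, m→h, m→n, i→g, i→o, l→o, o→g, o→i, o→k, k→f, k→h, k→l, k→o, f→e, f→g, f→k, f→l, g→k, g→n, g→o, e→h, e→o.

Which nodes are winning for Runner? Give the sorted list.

g, m, n

A0 = {n}
A1: add {g, m} — g (Runner) has g→n; m (Runner) has m→n.
A2 = A1; e.g. e (Runner) has no edge into A1. Fixed point.
Runner's winning region = {g, m, n}.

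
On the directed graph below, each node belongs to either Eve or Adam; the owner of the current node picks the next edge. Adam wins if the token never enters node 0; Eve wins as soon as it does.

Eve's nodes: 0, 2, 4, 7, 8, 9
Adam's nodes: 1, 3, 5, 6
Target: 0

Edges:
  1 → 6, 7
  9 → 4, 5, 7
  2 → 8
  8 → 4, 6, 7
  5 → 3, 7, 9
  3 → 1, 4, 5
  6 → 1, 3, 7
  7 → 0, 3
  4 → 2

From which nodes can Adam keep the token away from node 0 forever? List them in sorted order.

1, 3, 5, 6

A0 = {0}
A1: add {7} — 7 (Eve) has 7→0.
A2: add {8, 9} — 8 (Eve) has 8→7; 9 (Eve) has 9→7.
A3: add {2} — 2 (Eve) has 2→8.
A4: add {4} — 4 (Eve) has 4→2.
A5 = A4; e.g. 1 (Adam) can still go to 6. Fixed point.
Eve's attractor = {0, 2, 4, 7, 8, 9}; Adam avoids the target exactly from the complement.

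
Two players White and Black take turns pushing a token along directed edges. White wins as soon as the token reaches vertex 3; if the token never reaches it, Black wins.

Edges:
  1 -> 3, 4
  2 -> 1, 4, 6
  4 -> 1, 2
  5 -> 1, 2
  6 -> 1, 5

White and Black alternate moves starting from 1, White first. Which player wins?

White

Track states (vertex, player-to-move).
A0 = {(3,White), (3,Black)}
A1: add {(1,White)}.
(1,White) ∈ A1 ⇒ White forces the target.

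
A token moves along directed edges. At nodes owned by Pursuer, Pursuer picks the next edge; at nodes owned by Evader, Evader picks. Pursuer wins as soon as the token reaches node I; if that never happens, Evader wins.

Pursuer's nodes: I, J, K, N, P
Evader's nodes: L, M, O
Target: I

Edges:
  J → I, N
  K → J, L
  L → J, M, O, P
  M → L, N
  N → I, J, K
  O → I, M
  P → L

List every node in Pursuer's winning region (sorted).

I, J, K, N

A0 = {I}
A1: add {J, N} — J (Pursuer) has J→I; N (Pursuer) has N→I.
A2: add {K} — K (Pursuer) has K→J.
A3 = A2; e.g. L (Evader) can still go to M. Fixed point.
Pursuer's winning region = {I, J, K, N}.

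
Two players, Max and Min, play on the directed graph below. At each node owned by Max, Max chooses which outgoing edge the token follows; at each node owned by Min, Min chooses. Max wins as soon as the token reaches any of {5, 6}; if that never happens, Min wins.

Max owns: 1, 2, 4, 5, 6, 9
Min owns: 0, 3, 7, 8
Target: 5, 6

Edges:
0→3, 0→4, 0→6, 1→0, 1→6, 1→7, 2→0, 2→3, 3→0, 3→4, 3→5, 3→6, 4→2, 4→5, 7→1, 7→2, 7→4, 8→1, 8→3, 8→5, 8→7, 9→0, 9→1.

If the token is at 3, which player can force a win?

A0 = {5, 6}
A1: add {1, 4} — 1 (Max) has 1→6; 4 (Max) has 4→5.
A2: add {9} — 9 (Max) has 9→1.
A3 = A2; e.g. 0 (Min) can still go to 3. Fixed point.
3 never enters the attractor, so Min can avoid the target forever.

Min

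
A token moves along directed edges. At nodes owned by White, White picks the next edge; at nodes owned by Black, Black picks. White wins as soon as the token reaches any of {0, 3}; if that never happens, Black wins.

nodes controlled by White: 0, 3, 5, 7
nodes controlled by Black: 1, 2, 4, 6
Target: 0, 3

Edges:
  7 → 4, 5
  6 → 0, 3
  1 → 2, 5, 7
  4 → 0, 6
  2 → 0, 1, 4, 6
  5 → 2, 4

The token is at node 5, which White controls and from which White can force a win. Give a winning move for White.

A0 = {0, 3}
A1: add {6} — 6 (Black): all of {0, 3} already in.
A2: add {4} — 4 (Black): all of {0, 6} already in.
A3: add {5, 7} — 5 (White) has 5→4; 7 (White) has 7→4.
A4 = A3; e.g. 1 (Black) can still go to 2. Fixed point.
From 5, successor 4 is in the attractor (rank 2); the other successor 2 is not.

4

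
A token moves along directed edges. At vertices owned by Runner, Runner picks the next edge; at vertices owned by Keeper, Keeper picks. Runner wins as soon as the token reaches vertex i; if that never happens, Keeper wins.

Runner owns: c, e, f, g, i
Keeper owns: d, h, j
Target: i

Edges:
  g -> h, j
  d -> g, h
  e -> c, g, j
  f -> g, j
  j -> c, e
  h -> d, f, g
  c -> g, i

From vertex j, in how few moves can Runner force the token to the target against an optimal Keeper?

3

A0 = {i}
A1: add {c} — c (Runner) has c→i.
A2: add {e} — e (Runner) has e→c.
A3: add {j} — j (Keeper): all of {c, e} already in.
j enters the attractor at level 3, so Runner can force the target in 3 moves from there.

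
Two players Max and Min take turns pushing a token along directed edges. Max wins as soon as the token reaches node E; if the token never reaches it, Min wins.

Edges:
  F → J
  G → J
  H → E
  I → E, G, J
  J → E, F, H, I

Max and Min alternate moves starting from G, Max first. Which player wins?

Track states (vertex, player-to-move).
A0 = {(E,Max), (E,Min)}
A1: add {(H,Max), (H,Min), (I,Max), (J,Max)}.
A2: add {(F,Min), (G,Min)}.
A3 = A2; e.g. (F,Max) stays out. (G,Max) never enters ⇒ Min avoids the target.

Min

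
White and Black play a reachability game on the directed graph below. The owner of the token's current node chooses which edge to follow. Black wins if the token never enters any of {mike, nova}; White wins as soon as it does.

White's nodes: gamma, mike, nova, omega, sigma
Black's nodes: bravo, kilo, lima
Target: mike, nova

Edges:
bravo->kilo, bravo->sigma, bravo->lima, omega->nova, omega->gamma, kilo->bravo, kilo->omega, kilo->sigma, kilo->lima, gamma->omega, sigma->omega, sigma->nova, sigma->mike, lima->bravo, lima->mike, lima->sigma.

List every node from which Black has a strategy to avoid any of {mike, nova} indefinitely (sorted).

bravo, kilo, lima

A0 = {mike, nova}
A1: add {omega, sigma} — omega (White) has omega→nova; sigma (White) has sigma→nova.
A2: add {gamma} — gamma (White) has gamma→omega.
A3 = A2; e.g. bravo (Black) can still go to kilo. Fixed point.
White's attractor = {gamma, mike, nova, omega, sigma}; Black avoids the target exactly from the complement.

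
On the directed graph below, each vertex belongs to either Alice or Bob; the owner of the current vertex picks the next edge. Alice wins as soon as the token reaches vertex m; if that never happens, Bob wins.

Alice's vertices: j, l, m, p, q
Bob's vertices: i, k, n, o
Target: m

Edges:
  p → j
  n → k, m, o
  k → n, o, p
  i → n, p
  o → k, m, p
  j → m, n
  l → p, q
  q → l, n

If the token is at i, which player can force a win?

A0 = {m}
A1: add {j} — j (Alice) has j→m.
A2: add {p} — p (Alice) has p→j.
A3: add {l} — l (Alice) has l→p.
A4: add {q} — q (Alice) has q→l.
A5 = A4; e.g. i (Bob) can still go to n. Fixed point.
i never enters the attractor, so Bob can avoid the target forever.

Bob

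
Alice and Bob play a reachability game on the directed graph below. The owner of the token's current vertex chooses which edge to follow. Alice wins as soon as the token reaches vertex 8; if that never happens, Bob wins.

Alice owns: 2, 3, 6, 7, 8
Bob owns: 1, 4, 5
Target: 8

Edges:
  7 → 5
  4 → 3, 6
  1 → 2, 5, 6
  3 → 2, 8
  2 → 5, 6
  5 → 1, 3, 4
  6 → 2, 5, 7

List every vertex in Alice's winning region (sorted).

A0 = {8}
A1: add {3} — 3 (Alice) has 3→8.
A2 = A1; e.g. 1 (Bob) can still go to 2. Fixed point.
Alice's winning region = {3, 8}.

3, 8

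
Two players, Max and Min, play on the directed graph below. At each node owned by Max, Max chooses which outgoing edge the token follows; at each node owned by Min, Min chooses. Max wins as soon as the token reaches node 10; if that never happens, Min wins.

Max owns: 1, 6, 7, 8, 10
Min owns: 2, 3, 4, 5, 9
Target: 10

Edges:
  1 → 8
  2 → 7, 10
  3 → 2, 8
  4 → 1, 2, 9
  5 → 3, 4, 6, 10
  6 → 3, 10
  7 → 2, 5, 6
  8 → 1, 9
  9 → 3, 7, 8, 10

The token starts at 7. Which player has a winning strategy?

A0 = {10}
A1: add {6} — 6 (Max) has 6→10.
A2: add {7} — 7 (Max) has 7→6.
7 ∈ A2, so Max can force the target.

Max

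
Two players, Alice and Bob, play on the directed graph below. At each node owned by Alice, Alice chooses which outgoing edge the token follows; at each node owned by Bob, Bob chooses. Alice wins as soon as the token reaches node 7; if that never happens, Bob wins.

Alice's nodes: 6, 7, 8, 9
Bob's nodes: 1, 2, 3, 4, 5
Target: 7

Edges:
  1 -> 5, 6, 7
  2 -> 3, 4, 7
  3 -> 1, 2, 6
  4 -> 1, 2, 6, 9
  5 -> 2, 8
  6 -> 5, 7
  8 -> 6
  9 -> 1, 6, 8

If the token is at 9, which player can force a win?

Alice

A0 = {7}
A1: add {6} — 6 (Alice) has 6→7.
A2: add {8, 9} — 8 (Alice) has 8→6; 9 (Alice) has 9→6.
A3 = A2; e.g. 1 (Bob) can still go to 5. Fixed point.
9 ∈ A2, so Alice can force the target.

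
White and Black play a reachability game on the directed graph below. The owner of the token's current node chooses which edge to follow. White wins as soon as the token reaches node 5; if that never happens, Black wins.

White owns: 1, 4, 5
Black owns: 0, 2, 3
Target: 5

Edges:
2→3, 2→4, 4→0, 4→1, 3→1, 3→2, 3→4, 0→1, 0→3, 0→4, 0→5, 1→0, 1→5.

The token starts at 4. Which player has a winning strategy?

White

A0 = {5}
A1: add {1} — 1 (White) has 1→5.
A2: add {4} — 4 (White) has 4→1.
A3 = A2; e.g. 0 (Black) can still go to 3. Fixed point.
4 ∈ A2, so White can force the target.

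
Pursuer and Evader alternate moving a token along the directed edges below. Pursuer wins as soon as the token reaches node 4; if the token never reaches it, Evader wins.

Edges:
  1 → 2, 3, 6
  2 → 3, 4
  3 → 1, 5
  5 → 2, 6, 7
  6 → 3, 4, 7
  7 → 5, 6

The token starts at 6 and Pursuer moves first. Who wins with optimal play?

Track states (vertex, player-to-move).
A0 = {(4,Pursuer), (4,Evader)}
A1: add {(2,Pursuer), (6,Pursuer)}.
(6,Pursuer) ∈ A1 ⇒ Pursuer forces the target.

Pursuer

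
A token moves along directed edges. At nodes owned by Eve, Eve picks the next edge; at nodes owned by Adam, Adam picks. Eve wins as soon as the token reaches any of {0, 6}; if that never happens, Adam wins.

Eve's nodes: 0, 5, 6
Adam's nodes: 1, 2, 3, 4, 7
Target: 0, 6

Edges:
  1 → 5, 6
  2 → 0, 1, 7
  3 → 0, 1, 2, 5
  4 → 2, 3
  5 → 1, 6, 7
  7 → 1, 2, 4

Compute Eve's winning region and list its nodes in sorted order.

A0 = {0, 6}
A1: add {5} — 5 (Eve) has 5→6.
A2: add {1} — 1 (Adam): all of {5, 6} already in.
A3 = A2; e.g. 2 (Adam) can still go to 7. Fixed point.
Eve's winning region = {0, 1, 5, 6}.

0, 1, 5, 6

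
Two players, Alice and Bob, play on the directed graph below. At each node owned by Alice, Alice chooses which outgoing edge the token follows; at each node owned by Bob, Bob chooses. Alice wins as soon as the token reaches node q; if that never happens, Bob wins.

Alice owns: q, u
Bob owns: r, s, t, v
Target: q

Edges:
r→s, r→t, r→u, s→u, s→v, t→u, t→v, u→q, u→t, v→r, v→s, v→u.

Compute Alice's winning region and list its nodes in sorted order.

A0 = {q}
A1: add {u} — u (Alice) has u→q.
A2 = A1; e.g. r (Bob) can still go to s. Fixed point.
Alice's winning region = {q, u}.

q, u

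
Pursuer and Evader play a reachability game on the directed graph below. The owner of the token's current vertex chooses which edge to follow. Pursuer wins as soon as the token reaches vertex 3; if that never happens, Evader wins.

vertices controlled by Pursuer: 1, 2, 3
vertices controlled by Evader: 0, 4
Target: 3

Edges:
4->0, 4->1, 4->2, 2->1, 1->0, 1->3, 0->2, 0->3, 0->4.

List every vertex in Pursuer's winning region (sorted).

A0 = {3}
A1: add {1} — 1 (Pursuer) has 1→3.
A2: add {2} — 2 (Pursuer) has 2→1.
A3 = A2; e.g. 0 (Evader) can still go to 4. Fixed point.
Pursuer's winning region = {1, 2, 3}.

1, 2, 3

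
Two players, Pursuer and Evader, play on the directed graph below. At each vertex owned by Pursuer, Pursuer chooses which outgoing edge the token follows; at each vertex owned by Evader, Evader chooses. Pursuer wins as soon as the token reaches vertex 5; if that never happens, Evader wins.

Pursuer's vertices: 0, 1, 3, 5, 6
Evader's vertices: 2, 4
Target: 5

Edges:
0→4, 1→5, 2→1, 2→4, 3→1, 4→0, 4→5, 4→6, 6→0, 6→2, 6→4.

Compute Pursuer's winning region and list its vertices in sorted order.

A0 = {5}
A1: add {1} — 1 (Pursuer) has 1→5.
A2: add {3} — 3 (Pursuer) has 3→1.
A3 = A2; e.g. 0 (Pursuer) has no edge into A2. Fixed point.
Pursuer's winning region = {1, 3, 5}.

1, 3, 5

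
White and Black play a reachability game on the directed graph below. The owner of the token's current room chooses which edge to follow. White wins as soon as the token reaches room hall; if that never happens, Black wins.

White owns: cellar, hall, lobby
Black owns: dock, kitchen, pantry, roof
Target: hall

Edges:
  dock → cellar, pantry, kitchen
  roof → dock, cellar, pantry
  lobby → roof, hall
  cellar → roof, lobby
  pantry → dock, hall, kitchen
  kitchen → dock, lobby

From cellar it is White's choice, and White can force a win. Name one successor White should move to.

lobby

A0 = {hall}
A1: add {lobby} — lobby (White) has lobby→hall.
A2: add {cellar} — cellar (White) has cellar→lobby.
A3 = A2; e.g. dock (Black) can still go to pantry. Fixed point.
From cellar, successor lobby is in the attractor (rank 1); the other successor roof is not.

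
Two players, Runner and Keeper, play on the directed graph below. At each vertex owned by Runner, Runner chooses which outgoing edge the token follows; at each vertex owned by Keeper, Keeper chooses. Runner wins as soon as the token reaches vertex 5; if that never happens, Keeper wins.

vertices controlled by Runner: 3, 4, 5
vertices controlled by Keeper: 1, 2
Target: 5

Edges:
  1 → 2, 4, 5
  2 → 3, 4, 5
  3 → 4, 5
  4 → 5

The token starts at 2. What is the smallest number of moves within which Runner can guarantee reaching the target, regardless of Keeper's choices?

A0 = {5}
A1: add {3, 4} — 3 (Runner) has 3→5; 4 (Runner) has 4→5.
A2: add {2} — 2 (Keeper): all of {3, 4, 5} already in.
2 enters the attractor at level 2, so Runner can force the target in 2 moves from there.

2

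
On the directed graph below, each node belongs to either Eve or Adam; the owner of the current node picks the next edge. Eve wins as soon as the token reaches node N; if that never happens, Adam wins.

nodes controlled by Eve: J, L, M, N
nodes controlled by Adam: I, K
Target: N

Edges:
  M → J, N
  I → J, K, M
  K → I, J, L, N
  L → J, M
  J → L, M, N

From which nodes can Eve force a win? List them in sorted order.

A0 = {N}
A1: add {J, M} — J (Eve) has J→N; M (Eve) has M→N.
A2: add {L} — L (Eve) has L→J.
A3 = A2; e.g. I (Adam) can still go to K. Fixed point.
Eve's winning region = {J, L, M, N}.

J, L, M, N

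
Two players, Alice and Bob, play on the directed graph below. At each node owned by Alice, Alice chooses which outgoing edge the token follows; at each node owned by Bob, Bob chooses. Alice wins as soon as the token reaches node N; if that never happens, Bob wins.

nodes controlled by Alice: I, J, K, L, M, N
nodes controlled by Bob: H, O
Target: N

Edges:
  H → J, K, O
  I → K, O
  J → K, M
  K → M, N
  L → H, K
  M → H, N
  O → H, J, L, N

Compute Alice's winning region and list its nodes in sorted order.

A0 = {N}
A1: add {K, M} — K (Alice) has K→N; M (Alice) has M→N.
A2: add {I, J, L} — I (Alice) has I→K; J (Alice) has J→K; L (Alice) has L→K.
A3 = A2; e.g. H (Bob) can still go to O. Fixed point.
Alice's winning region = {I, J, K, L, M, N}.

I, J, K, L, M, N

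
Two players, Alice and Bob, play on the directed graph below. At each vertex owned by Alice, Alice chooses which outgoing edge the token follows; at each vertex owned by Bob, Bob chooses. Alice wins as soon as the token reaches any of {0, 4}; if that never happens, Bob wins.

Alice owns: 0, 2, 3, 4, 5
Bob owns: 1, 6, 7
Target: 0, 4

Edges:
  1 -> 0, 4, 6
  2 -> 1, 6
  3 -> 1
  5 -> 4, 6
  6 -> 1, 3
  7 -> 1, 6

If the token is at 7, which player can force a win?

A0 = {0, 4}
A1: add {5} — 5 (Alice) has 5→4.
A2 = A1; e.g. 1 (Bob) can still go to 6. Fixed point.
7 never enters the attractor, so Bob can avoid the target forever.

Bob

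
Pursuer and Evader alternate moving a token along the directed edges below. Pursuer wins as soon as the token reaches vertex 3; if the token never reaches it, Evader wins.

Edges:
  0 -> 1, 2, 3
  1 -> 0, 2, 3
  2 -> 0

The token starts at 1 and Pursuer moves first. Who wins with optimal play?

Track states (vertex, player-to-move).
A0 = {(3,Pursuer), (3,Evader)}
A1: add {(0,Pursuer), (1,Pursuer)}.
(1,Pursuer) ∈ A1 ⇒ Pursuer forces the target.

Pursuer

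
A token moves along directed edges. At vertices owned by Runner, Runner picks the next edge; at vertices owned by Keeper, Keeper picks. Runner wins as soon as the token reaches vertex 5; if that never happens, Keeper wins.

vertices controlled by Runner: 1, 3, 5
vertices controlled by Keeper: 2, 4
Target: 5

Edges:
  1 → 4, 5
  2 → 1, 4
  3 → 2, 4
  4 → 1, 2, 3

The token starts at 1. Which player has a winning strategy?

A0 = {5}
A1: add {1} — 1 (Runner) has 1→5.
A2 = A1; e.g. 2 (Keeper) can still go to 4. Fixed point.
1 ∈ A1, so Runner can force the target.

Runner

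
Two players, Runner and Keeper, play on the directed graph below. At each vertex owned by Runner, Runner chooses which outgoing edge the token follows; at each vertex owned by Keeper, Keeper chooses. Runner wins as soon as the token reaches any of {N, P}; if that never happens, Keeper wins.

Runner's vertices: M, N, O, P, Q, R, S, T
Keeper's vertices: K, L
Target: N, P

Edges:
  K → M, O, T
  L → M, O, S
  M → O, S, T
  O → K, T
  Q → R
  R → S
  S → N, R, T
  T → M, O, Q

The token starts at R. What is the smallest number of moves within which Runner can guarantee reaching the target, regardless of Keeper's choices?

A0 = {N, P}
A1: add {S} — S (Runner) has S→N.
A2: add {M, R} — M (Runner) has M→S; R (Runner) has R→S.
R enters the attractor at level 2, so Runner can force the target in 2 moves from there.

2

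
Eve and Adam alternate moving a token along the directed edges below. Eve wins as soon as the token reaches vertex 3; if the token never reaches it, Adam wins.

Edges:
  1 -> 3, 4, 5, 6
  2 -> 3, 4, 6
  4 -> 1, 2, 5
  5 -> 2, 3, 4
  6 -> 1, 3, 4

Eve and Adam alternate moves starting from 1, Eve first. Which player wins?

Track states (vertex, player-to-move).
A0 = {(3,Eve), (3,Adam)}
A1: add {(1,Eve), (2,Eve), (5,Eve), (6,Eve)}.
(1,Eve) ∈ A1 ⇒ Eve forces the target.

Eve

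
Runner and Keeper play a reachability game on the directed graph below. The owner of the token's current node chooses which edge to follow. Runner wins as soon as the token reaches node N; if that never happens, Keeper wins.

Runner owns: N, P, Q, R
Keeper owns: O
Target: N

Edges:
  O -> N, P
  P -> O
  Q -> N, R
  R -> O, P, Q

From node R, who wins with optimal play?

A0 = {N}
A1: add {Q} — Q (Runner) has Q→N.
A2: add {R} — R (Runner) has R→Q.
A3 = A2; e.g. O (Keeper) can still go to P. Fixed point.
R ∈ A2, so Runner can force the target.

Runner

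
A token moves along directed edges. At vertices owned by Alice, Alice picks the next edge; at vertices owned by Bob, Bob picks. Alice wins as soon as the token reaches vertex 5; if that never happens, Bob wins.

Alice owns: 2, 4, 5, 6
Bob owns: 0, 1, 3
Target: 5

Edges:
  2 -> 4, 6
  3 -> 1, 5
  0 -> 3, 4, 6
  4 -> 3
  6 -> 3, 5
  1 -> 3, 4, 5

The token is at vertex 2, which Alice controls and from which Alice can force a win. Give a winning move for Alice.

6

A0 = {5}
A1: add {6} — 6 (Alice) has 6→5.
A2: add {2} — 2 (Alice) has 2→6.
A3 = A2; e.g. 0 (Bob) can still go to 3. Fixed point.
From 2, successor 6 is in the attractor (rank 1); the other successor 4 is not.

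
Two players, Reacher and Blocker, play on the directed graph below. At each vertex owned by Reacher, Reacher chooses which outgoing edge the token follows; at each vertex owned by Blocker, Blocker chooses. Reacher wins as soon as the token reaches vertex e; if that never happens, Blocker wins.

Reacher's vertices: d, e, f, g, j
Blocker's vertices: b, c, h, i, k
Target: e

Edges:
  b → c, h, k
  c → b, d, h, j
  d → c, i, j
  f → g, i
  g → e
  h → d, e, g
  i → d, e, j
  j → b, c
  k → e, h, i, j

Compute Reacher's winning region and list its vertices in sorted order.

e, f, g

A0 = {e}
A1: add {g} — g (Reacher) has g→e.
A2: add {f} — f (Reacher) has f→g.
A3 = A2; e.g. b (Blocker) can still go to c. Fixed point.
Reacher's winning region = {e, f, g}.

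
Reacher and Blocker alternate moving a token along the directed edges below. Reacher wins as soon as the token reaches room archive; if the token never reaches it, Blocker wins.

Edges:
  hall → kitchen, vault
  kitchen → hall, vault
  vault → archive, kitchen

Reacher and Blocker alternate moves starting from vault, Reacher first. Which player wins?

Reacher

Track states (vertex, player-to-move).
A0 = {(archive,Reacher), (archive,Blocker)}
A1: add {(vault,Reacher)}.
(vault,Reacher) ∈ A1 ⇒ Reacher forces the target.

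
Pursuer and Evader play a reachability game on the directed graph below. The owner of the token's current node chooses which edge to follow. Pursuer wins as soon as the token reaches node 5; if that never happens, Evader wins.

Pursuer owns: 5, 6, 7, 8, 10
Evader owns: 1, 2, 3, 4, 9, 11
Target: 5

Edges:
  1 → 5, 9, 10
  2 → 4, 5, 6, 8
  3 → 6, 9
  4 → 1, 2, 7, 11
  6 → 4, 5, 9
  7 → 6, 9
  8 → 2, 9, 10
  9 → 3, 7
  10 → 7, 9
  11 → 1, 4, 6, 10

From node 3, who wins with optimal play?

Evader

A0 = {5}
A1: add {6} — 6 (Pursuer) has 6→5.
A2: add {7} — 7 (Pursuer) has 7→6.
A3: add {10} — 10 (Pursuer) has 10→7.
A4: add {8} — 8 (Pursuer) has 8→10.
A5 = A4; e.g. 1 (Evader) can still go to 9. Fixed point.
3 never enters the attractor, so Evader can avoid the target forever.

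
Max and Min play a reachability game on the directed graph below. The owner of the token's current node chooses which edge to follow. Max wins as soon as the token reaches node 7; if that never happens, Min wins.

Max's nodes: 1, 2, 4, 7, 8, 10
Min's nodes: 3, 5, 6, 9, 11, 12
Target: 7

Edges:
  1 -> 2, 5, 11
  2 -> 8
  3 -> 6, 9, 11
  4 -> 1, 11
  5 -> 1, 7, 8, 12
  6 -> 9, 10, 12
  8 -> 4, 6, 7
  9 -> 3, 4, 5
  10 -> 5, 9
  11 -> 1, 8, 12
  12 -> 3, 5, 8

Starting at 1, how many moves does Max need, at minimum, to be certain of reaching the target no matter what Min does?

A0 = {7}
A1: add {8} — 8 (Max) has 8→7.
A2: add {2} — 2 (Max) has 2→8.
A3: add {1} — 1 (Max) has 1→2.
1 enters the attractor at level 3, so Max can force the target in 3 moves from there.

3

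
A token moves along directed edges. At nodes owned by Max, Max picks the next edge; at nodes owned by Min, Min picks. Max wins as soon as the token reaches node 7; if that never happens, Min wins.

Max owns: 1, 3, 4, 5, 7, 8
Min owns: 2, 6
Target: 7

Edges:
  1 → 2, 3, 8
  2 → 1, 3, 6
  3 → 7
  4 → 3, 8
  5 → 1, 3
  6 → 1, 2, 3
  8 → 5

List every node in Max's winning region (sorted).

1, 3, 4, 5, 7, 8

A0 = {7}
A1: add {3} — 3 (Max) has 3→7.
A2: add {1, 4, 5} — 1 (Max) has 1→3; 4 (Max) has 4→3; 5 (Max) has 5→3.
A3: add {8} — 8 (Max) has 8→5.
A4 = A3; e.g. 2 (Min) can still go to 6. Fixed point.
Max's winning region = {1, 3, 4, 5, 7, 8}.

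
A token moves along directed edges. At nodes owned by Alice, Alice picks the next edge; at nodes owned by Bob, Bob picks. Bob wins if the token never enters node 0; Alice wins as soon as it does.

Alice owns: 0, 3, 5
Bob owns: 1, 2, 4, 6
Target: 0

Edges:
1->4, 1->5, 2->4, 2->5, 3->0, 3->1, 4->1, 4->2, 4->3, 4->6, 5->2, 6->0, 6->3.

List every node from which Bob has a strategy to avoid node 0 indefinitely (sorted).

A0 = {0}
A1: add {3} — 3 (Alice) has 3→0.
A2: add {6} — 6 (Bob): all of {0, 3} already in.
A3 = A2; e.g. 1 (Bob) can still go to 4. Fixed point.
Alice's attractor = {0, 3, 6}; Bob avoids the target exactly from the complement.

1, 2, 4, 5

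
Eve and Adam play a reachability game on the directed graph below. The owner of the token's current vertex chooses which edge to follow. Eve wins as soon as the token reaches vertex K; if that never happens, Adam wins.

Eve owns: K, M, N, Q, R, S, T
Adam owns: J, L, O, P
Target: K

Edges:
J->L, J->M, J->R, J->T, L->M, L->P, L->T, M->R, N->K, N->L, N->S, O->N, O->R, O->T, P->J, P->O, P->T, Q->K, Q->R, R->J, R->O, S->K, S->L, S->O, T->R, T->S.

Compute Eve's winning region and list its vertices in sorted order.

K, N, Q, S, T

A0 = {K}
A1: add {N, Q, S} — N (Eve) has N→K; Q (Eve) has Q→K; S (Eve) has S→K.
A2: add {T} — T (Eve) has T→S.
A3 = A2; e.g. J (Adam) can still go to L. Fixed point.
Eve's winning region = {K, N, Q, S, T}.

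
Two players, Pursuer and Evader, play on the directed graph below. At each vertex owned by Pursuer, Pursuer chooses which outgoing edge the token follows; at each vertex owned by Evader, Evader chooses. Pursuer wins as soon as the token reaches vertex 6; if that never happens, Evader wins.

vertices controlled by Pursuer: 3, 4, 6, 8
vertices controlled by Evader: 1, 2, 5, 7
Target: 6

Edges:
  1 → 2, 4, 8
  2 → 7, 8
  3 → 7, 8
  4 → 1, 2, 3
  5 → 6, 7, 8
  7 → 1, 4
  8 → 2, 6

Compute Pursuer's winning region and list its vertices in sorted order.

3, 4, 6, 8

A0 = {6}
A1: add {8} — 8 (Pursuer) has 8→6.
A2: add {3} — 3 (Pursuer) has 3→8.
A3: add {4} — 4 (Pursuer) has 4→3.
A4 = A3; e.g. 1 (Evader) can still go to 2. Fixed point.
Pursuer's winning region = {3, 4, 6, 8}.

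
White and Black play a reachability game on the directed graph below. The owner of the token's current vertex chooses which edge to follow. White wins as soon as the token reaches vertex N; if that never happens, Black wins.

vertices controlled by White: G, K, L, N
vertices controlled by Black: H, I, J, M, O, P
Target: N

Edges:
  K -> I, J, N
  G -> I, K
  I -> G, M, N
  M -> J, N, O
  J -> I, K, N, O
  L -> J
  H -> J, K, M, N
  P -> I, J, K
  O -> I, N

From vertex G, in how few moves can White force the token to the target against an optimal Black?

A0 = {N}
A1: add {K} — K (White) has K→N.
A2: add {G} — G (White) has G→K.
A3 = A2; e.g. H (Black) can still go to J. Fixed point.
G enters the attractor at level 2, so White can force the target in 2 moves from there.

2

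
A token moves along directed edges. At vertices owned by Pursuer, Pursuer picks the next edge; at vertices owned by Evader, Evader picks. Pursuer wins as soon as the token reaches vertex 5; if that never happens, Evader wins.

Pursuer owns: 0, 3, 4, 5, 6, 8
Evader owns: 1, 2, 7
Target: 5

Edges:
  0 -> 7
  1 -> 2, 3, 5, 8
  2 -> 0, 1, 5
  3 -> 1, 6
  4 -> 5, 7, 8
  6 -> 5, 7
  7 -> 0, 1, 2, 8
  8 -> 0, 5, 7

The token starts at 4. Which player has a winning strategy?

Pursuer

A0 = {5}
A1: add {4, 6, 8} — 4 (Pursuer) has 4→5; 6 (Pursuer) has 6→5; 8 (Pursuer) has 8→5.
4 ∈ A1, so Pursuer can force the target.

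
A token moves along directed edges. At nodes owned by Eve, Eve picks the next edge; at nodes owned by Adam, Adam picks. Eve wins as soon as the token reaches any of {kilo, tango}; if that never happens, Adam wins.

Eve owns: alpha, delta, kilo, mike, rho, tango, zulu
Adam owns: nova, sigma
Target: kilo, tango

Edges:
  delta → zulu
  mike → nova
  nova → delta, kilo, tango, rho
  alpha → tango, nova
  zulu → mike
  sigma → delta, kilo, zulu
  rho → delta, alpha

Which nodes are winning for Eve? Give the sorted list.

A0 = {kilo, tango}
A1: add {alpha} — alpha (Eve) has alpha→tango.
A2: add {rho} — rho (Eve) has rho→alpha.
A3 = A2; e.g. delta (Eve) has no edge into A2. Fixed point.
Eve's winning region = {alpha, kilo, rho, tango}.

alpha, kilo, rho, tango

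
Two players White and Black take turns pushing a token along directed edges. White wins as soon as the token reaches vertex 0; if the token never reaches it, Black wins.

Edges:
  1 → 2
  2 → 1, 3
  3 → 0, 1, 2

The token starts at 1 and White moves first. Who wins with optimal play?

Track states (vertex, player-to-move).
A0 = {(0,White), (0,Black)}
A1: add {(3,White)}.
A2 = A1; e.g. (1,White) stays out. (1,White) never enters ⇒ Black avoids the target.

Black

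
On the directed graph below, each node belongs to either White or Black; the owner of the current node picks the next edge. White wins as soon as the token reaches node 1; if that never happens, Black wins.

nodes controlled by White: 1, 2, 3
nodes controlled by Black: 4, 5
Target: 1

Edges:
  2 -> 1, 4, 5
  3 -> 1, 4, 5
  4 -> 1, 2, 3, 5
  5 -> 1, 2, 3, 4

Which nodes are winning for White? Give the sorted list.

1, 2, 3

A0 = {1}
A1: add {2, 3} — 2 (White) has 2→1; 3 (White) has 3→1.
A2 = A1; e.g. 4 (Black) can still go to 5. Fixed point.
White's winning region = {1, 2, 3}.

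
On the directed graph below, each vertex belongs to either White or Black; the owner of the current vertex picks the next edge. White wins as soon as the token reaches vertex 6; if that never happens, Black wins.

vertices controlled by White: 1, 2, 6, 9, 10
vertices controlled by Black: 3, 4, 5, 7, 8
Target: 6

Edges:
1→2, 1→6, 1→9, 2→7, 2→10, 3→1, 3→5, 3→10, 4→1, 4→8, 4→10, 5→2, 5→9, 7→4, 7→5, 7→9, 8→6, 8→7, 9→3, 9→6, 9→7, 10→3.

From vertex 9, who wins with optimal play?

White

A0 = {6}
A1: add {1, 9} — 1 (White) has 1→6; 9 (White) has 9→6.
A2 = A1; e.g. 2 (White) has no edge into A1. Fixed point.
9 ∈ A1, so White can force the target.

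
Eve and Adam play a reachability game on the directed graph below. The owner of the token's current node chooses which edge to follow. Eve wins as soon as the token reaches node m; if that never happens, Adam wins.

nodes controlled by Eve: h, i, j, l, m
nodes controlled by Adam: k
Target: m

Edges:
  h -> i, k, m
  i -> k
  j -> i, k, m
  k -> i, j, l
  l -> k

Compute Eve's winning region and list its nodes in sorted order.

h, j, m

A0 = {m}
A1: add {h, j} — h (Eve) has h→m; j (Eve) has j→m.
A2 = A1; e.g. i (Eve) has no edge into A1. Fixed point.
Eve's winning region = {h, j, m}.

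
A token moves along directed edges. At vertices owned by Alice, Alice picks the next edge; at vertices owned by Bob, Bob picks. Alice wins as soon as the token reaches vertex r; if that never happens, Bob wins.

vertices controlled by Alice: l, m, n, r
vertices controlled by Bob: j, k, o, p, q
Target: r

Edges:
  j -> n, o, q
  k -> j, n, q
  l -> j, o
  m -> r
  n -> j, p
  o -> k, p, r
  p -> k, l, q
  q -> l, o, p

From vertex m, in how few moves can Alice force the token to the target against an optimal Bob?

A0 = {r}
A1: add {m} — m (Alice) has m→r.
A2 = A1; e.g. j (Bob) can still go to n. Fixed point.
m enters the attractor at level 1, so Alice can force the target in 1 move from there.

1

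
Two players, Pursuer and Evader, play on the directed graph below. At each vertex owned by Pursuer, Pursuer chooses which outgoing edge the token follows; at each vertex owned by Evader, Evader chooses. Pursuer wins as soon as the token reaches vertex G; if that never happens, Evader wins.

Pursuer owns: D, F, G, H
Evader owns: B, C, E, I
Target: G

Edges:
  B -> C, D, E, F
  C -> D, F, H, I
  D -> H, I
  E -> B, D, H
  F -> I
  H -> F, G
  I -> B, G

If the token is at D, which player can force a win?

A0 = {G}
A1: add {H} — H (Pursuer) has H→G.
A2: add {D} — D (Pursuer) has D→H.
A3 = A2; e.g. B (Evader) can still go to C. Fixed point.
D ∈ A2, so Pursuer can force the target.

Pursuer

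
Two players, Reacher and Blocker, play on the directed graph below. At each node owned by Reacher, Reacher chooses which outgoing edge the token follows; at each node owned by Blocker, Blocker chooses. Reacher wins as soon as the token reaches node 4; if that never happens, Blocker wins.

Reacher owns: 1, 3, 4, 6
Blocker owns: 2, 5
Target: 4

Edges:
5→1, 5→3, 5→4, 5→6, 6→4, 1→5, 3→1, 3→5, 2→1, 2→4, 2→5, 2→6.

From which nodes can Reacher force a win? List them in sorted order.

A0 = {4}
A1: add {6} — 6 (Reacher) has 6→4.
A2 = A1; e.g. 1 (Reacher) has no edge into A1. Fixed point.
Reacher's winning region = {4, 6}.

4, 6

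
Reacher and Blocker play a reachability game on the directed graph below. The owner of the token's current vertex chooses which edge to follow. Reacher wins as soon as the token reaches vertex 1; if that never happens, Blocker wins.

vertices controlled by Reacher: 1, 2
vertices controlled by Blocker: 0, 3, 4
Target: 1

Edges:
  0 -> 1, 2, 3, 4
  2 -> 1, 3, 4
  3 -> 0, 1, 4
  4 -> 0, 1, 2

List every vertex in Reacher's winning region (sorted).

1, 2

A0 = {1}
A1: add {2} — 2 (Reacher) has 2→1.
A2 = A1; e.g. 0 (Blocker) can still go to 3. Fixed point.
Reacher's winning region = {1, 2}.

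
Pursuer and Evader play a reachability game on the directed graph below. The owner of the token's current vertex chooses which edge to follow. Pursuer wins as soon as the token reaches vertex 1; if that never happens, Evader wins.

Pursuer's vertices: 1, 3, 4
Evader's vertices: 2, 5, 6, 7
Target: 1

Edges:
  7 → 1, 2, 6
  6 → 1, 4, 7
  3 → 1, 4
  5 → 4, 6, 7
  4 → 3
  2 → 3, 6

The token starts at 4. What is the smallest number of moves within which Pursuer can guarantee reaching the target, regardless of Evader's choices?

2

A0 = {1}
A1: add {3} — 3 (Pursuer) has 3→1.
A2: add {4} — 4 (Pursuer) has 4→3.
A3 = A2; e.g. 2 (Evader) can still go to 6. Fixed point.
4 enters the attractor at level 2, so Pursuer can force the target in 2 moves from there.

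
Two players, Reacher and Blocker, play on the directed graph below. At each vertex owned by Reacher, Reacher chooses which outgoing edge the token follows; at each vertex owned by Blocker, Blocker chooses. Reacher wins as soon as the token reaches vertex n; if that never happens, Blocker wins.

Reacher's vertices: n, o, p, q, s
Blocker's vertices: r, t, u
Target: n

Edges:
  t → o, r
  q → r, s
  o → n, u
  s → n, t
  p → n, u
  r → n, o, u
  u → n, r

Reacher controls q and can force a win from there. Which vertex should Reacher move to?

s

A0 = {n}
A1: add {o, p, s} — o (Reacher) has o→n; p (Reacher) has p→n; s (Reacher) has s→n.
A2: add {q} — q (Reacher) has q→s.
A3 = A2; e.g. r (Blocker) can still go to u. Fixed point.
From q, successor s is in the attractor (rank 1); the other successor r is not.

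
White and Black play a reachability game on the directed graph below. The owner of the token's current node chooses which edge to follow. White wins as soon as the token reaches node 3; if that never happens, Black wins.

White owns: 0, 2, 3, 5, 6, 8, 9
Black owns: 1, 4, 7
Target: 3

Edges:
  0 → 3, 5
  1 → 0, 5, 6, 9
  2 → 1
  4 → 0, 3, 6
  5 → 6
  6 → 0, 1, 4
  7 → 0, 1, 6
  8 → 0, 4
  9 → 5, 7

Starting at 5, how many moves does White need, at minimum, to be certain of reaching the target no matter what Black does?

3

A0 = {3}
A1: add {0} — 0 (White) has 0→3.
A2: add {6, 8} — 6 (White) has 6→0; 8 (White) has 8→0.
A3: add {4, 5} — 4 (Black): all of {0, 3, 6} already in; 5 (White) has 5→6.
5 enters the attractor at level 3, so White can force the target in 3 moves from there.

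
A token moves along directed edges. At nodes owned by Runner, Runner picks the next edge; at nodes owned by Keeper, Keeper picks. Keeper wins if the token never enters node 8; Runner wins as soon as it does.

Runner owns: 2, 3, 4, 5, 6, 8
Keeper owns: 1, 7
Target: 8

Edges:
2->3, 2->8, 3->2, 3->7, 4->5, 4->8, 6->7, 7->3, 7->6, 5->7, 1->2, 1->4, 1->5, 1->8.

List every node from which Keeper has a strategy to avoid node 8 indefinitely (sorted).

1, 5, 6, 7

A0 = {8}
A1: add {2, 4} — 2 (Runner) has 2→8; 4 (Runner) has 4→8.
A2: add {3} — 3 (Runner) has 3→2.
A3 = A2; e.g. 1 (Keeper) can still go to 5. Fixed point.
Runner's attractor = {2, 3, 4, 8}; Keeper avoids the target exactly from the complement.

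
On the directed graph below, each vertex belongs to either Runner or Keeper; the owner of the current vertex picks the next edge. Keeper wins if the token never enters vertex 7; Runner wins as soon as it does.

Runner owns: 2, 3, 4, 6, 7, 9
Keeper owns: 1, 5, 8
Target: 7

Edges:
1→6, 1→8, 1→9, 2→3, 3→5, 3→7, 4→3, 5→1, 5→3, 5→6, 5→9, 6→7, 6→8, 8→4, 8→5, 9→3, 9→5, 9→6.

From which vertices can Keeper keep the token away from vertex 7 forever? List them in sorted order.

1, 5, 8

A0 = {7}
A1: add {3, 6} — 3 (Runner) has 3→7; 6 (Runner) has 6→7.
A2: add {2, 4, 9} — 2 (Runner) has 2→3; 4 (Runner) has 4→3; 9 (Runner) has 9→3.
A3 = A2; e.g. 1 (Keeper) can still go to 8. Fixed point.
Runner's attractor = {2, 3, 4, 6, 7, 9}; Keeper avoids the target exactly from the complement.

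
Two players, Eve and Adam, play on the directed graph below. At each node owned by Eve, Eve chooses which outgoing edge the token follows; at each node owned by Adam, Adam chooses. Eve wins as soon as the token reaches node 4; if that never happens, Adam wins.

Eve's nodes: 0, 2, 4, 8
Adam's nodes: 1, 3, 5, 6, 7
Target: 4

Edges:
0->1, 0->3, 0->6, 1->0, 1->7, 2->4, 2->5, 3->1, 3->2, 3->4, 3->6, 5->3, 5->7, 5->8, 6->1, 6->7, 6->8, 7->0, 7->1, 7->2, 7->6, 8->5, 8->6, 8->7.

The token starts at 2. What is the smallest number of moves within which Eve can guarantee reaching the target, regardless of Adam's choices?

A0 = {4}
A1: add {2} — 2 (Eve) has 2→4.
A2 = A1; e.g. 0 (Eve) has no edge into A1. Fixed point.
2 enters the attractor at level 1, so Eve can force the target in 1 move from there.

1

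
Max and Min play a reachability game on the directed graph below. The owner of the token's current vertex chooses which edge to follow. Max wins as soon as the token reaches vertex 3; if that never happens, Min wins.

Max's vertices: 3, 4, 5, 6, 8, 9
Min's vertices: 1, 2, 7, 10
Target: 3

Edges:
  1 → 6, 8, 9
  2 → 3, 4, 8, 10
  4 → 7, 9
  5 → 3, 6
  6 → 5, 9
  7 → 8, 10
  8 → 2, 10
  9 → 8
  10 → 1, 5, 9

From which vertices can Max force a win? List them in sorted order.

A0 = {3}
A1: add {5} — 5 (Max) has 5→3.
A2: add {6} — 6 (Max) has 6→5.
A3 = A2; e.g. 1 (Min) can still go to 8. Fixed point.
Max's winning region = {3, 5, 6}.

3, 5, 6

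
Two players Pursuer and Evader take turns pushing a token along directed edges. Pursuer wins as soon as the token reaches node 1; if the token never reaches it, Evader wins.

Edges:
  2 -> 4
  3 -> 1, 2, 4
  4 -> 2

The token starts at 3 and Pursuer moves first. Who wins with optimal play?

Pursuer

Track states (vertex, player-to-move).
A0 = {(1,Pursuer), (1,Evader)}
A1: add {(3,Pursuer)}.
(3,Pursuer) ∈ A1 ⇒ Pursuer forces the target.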